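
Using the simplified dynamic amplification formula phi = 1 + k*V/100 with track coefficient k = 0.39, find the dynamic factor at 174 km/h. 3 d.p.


phi = 1 + k * V / 100
phi = 1 + 0.39 * 174 / 100
phi = 1 + 0.6786
phi = 1.679

1.679


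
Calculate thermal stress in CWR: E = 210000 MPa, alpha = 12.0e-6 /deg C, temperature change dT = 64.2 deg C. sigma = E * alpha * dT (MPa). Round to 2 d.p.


sigma = E * alpha * dT
sigma = 210000 * 12.0e-6 * 64.2
sigma = 2.52 * 64.2
sigma = 161.78 MPa

161.78


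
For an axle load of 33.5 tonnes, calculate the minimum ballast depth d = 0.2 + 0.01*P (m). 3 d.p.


d = 0.2 + 0.01 * 33.5
d = 0.2 + 0.335
d = 0.535 m

0.535


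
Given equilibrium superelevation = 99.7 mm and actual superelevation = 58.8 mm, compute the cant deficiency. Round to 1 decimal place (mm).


Cant deficiency = equilibrium cant - actual cant
CD = 99.7 - 58.8
CD = 40.9 mm

40.9


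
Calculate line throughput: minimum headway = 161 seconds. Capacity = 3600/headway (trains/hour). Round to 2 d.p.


Capacity = 3600 / headway
Capacity = 3600 / 161
Capacity = 22.36 trains/hour

22.36


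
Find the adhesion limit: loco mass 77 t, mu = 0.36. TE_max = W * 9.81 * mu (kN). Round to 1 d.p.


TE_max = W * g * mu
TE_max = 77 * 9.81 * 0.36
TE_max = 755.37 * 0.36
TE_max = 271.9 kN

271.9


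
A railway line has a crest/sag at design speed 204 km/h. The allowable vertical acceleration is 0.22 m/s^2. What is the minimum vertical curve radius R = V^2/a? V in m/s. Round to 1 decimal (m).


Convert speed: V = 204 / 3.6 = 56.6667 m/s
V^2 = 3211.1111 m^2/s^2
R_v = 3211.1111 / 0.22
R_v = 14596.0 m

14596.0


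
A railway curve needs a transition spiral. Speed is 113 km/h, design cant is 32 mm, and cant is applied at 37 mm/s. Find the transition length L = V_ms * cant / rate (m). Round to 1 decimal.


Convert speed: V = 113 / 3.6 = 31.3889 m/s
L = 31.3889 * 32 / 37
L = 1004.4444 / 37
L = 27.1 m

27.1


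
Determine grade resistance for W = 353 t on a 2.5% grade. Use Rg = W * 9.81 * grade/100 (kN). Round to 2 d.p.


Rg = W * 9.81 * grade / 100
Rg = 353 * 9.81 * 2.5 / 100
Rg = 3462.93 * 0.025
Rg = 86.57 kN

86.57


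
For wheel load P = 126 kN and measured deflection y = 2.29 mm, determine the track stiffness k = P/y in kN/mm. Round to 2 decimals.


Track stiffness k = P / y
k = 126 / 2.29
k = 55.02 kN/mm

55.02


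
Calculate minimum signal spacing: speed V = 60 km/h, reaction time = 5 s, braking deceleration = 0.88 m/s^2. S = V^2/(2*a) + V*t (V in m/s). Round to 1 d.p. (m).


V = 60 / 3.6 = 16.6667 m/s
Braking distance = 16.6667^2 / (2*0.88) = 157.8283 m
Sighting distance = 16.6667 * 5 = 83.3333 m
S = 157.8283 + 83.3333 = 241.2 m

241.2


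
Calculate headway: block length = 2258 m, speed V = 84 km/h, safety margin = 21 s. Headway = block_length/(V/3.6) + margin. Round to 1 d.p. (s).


V = 84 / 3.6 = 23.3333 m/s
Block traversal time = 2258 / 23.3333 = 96.7714 s
Headway = 96.7714 + 21
Headway = 117.8 s

117.8


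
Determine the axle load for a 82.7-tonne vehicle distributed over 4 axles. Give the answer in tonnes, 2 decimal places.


Load per axle = total weight / number of axles
Load = 82.7 / 4
Load = 20.68 tonnes

20.68


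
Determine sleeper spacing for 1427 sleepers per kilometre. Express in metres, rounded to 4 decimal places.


Spacing = 1000 m / number of sleepers
Spacing = 1000 / 1427
Spacing = 0.7008 m

0.7008


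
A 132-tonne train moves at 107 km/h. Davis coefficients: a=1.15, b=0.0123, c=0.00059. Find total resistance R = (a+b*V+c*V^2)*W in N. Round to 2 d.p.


b*V = 0.0123 * 107 = 1.3161
c*V^2 = 0.00059 * 11449 = 6.75491
R_per_t = 1.15 + 1.3161 + 6.75491 = 9.22101 N/t
R_total = 9.22101 * 132 = 1217.17 N

1217.17


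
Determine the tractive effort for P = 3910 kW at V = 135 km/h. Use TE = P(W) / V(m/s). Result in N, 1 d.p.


Convert: P = 3910 kW = 3910000 W
V = 135 / 3.6 = 37.5 m/s
TE = 3910000 / 37.5
TE = 104266.7 N

104266.7


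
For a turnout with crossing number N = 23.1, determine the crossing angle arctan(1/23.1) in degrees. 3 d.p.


1/N = 1/23.1 = 0.04329
angle = arctan(0.04329) = 0.043263 rad
angle = 0.043263 * 180/pi = 2.479 degrees

2.479


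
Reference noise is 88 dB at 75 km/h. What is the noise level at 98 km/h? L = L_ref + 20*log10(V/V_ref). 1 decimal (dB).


V/V_ref = 98 / 75 = 1.306667
log10(1.306667) = 0.116165
20 * 0.116165 = 2.3233
L = 88 + 2.3233 = 90.3 dB

90.3


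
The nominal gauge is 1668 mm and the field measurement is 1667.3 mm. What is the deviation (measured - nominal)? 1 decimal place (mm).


Deviation = measured - nominal
Deviation = 1667.3 - 1668
Deviation = -0.7 mm

-0.7


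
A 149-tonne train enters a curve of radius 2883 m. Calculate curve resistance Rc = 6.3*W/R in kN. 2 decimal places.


Rc = 6.3 * W / R
Rc = 6.3 * 149 / 2883
Rc = 938.7 / 2883
Rc = 0.33 kN

0.33


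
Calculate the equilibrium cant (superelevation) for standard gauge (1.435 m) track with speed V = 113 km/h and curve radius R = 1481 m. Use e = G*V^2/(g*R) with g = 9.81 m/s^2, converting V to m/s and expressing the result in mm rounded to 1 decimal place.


Convert speed: V = 113 / 3.6 = 31.3889 m/s
Apply formula: e = 1.435 * 31.3889^2 / (9.81 * 1481)
e = 1.435 * 985.2623 / 14528.61
e = 0.097315 m = 97.3 mm

97.3


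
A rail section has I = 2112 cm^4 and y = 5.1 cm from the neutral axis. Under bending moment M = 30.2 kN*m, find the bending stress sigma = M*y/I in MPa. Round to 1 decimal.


Convert units:
M = 30.2 kN*m = 30200000 N*mm
y = 5.1 cm = 51 mm
I = 2112 cm^4 = 21120000 mm^4
sigma = 30200000 * 51 / 21120000
sigma = 72.9 MPa

72.9


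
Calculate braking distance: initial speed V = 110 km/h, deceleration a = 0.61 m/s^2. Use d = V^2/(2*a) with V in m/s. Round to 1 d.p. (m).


Convert speed: V = 110 / 3.6 = 30.5556 m/s
V^2 = 933.642
d = 933.642 / (2 * 0.61)
d = 933.642 / 1.22
d = 765.3 m

765.3


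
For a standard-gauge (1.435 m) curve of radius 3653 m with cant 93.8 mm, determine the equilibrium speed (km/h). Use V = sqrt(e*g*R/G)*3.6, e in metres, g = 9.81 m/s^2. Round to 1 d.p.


Convert cant: e = 93.8 mm = 0.0938 m
V_ms = sqrt(0.0938 * 9.81 * 3653 / 1.435)
V_ms = sqrt(2342.446156) = 48.3988 m/s
V = 48.3988 * 3.6 = 174.2 km/h

174.2


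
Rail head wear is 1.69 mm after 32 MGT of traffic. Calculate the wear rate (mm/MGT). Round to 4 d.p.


Wear rate = total wear / cumulative tonnage
Rate = 1.69 / 32
Rate = 0.0528 mm/MGT

0.0528


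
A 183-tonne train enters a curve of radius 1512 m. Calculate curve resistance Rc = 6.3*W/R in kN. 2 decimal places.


Rc = 6.3 * W / R
Rc = 6.3 * 183 / 1512
Rc = 1152.9 / 1512
Rc = 0.76 kN

0.76


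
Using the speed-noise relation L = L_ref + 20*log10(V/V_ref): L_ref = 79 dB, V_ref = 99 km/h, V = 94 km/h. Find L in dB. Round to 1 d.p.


V/V_ref = 94 / 99 = 0.949495
log10(0.949495) = -0.022507
20 * -0.022507 = -0.4501
L = 79 + -0.4501 = 78.5 dB

78.5


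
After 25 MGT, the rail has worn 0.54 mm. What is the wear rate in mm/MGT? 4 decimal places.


Wear rate = total wear / cumulative tonnage
Rate = 0.54 / 25
Rate = 0.0216 mm/MGT

0.0216


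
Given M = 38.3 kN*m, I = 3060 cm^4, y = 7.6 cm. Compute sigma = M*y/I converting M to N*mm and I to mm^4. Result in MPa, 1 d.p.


Convert units:
M = 38.3 kN*m = 38300000 N*mm
y = 7.6 cm = 76 mm
I = 3060 cm^4 = 30600000 mm^4
sigma = 38300000 * 76 / 30600000
sigma = 95.1 MPa

95.1


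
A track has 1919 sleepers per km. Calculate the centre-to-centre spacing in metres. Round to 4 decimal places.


Spacing = 1000 m / number of sleepers
Spacing = 1000 / 1919
Spacing = 0.5211 m

0.5211


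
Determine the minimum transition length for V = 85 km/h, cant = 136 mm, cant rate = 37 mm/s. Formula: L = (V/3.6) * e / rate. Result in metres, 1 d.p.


Convert speed: V = 85 / 3.6 = 23.6111 m/s
L = 23.6111 * 136 / 37
L = 3211.1111 / 37
L = 86.8 m

86.8


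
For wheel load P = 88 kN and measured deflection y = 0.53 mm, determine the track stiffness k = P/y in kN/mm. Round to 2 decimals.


Track stiffness k = P / y
k = 88 / 0.53
k = 166.04 kN/mm

166.04


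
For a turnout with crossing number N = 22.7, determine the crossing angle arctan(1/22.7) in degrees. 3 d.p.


1/N = 1/22.7 = 0.044053
angle = arctan(0.044053) = 0.044024 rad
angle = 0.044024 * 180/pi = 2.522 degrees

2.522


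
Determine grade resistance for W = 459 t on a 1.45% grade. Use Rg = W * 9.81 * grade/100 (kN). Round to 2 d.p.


Rg = W * 9.81 * grade / 100
Rg = 459 * 9.81 * 1.45 / 100
Rg = 4502.79 * 0.0145
Rg = 65.29 kN

65.29


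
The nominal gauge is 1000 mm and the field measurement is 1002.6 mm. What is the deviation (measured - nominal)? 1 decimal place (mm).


Deviation = measured - nominal
Deviation = 1002.6 - 1000
Deviation = 2.6 mm

2.6


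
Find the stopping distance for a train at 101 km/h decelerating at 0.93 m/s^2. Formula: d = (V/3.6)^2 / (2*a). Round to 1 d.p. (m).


Convert speed: V = 101 / 3.6 = 28.0556 m/s
V^2 = 787.1142
d = 787.1142 / (2 * 0.93)
d = 787.1142 / 1.86
d = 423.2 m

423.2


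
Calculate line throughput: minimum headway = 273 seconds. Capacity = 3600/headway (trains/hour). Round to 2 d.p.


Capacity = 3600 / headway
Capacity = 3600 / 273
Capacity = 13.19 trains/hour

13.19


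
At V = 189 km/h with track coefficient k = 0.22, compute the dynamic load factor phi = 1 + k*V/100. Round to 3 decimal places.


phi = 1 + k * V / 100
phi = 1 + 0.22 * 189 / 100
phi = 1 + 0.4158
phi = 1.416

1.416


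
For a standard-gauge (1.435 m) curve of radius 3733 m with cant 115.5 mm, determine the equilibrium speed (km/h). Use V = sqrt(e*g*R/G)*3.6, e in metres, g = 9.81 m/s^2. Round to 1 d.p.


Convert cant: e = 115.5 mm = 0.1155 m
V_ms = sqrt(0.1155 * 9.81 * 3733 / 1.435)
V_ms = sqrt(2947.522171) = 54.2911 m/s
V = 54.2911 * 3.6 = 195.4 km/h

195.4


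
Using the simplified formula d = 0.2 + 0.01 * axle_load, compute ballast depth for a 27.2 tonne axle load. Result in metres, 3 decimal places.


d = 0.2 + 0.01 * 27.2
d = 0.2 + 0.272
d = 0.472 m

0.472


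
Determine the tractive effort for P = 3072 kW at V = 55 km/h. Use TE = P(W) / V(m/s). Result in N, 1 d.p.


Convert: P = 3072 kW = 3072000 W
V = 55 / 3.6 = 15.2778 m/s
TE = 3072000 / 15.2778
TE = 201076.4 N

201076.4


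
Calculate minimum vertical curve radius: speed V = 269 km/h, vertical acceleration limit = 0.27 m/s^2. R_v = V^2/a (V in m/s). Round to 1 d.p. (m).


Convert speed: V = 269 / 3.6 = 74.7222 m/s
V^2 = 5583.4105 m^2/s^2
R_v = 5583.4105 / 0.27
R_v = 20679.3 m

20679.3


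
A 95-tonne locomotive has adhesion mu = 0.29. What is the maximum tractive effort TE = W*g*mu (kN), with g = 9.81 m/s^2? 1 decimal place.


TE_max = W * g * mu
TE_max = 95 * 9.81 * 0.29
TE_max = 931.95 * 0.29
TE_max = 270.3 kN

270.3


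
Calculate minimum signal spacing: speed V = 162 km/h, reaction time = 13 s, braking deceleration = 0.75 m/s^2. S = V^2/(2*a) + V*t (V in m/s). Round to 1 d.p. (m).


V = 162 / 3.6 = 45.0 m/s
Braking distance = 45.0^2 / (2*0.75) = 1350.0 m
Sighting distance = 45.0 * 13 = 585.0 m
S = 1350.0 + 585.0 = 1935.0 m

1935.0


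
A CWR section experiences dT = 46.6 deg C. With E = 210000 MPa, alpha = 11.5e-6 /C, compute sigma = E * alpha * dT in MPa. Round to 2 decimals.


sigma = E * alpha * dT
sigma = 210000 * 11.5e-6 * 46.6
sigma = 2.415 * 46.6
sigma = 112.54 MPa

112.54


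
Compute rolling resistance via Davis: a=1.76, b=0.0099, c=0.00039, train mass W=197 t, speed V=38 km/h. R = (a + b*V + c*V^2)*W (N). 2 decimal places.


b*V = 0.0099 * 38 = 0.3762
c*V^2 = 0.00039 * 1444 = 0.56316
R_per_t = 1.76 + 0.3762 + 0.56316 = 2.69936 N/t
R_total = 2.69936 * 197 = 531.77 N

531.77


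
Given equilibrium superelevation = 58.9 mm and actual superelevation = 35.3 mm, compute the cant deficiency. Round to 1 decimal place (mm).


Cant deficiency = equilibrium cant - actual cant
CD = 58.9 - 35.3
CD = 23.6 mm

23.6


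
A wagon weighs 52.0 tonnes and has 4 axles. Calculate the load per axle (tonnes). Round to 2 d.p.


Load per axle = total weight / number of axles
Load = 52.0 / 4
Load = 13.00 tonnes

13.00


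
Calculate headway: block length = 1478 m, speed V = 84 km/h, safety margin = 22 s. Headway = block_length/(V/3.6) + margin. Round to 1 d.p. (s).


V = 84 / 3.6 = 23.3333 m/s
Block traversal time = 1478 / 23.3333 = 63.3429 s
Headway = 63.3429 + 22
Headway = 85.3 s

85.3


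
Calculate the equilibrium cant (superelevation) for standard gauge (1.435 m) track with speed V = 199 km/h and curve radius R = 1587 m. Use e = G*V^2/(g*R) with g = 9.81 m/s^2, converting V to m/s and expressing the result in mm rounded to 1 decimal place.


Convert speed: V = 199 / 3.6 = 55.2778 m/s
Apply formula: e = 1.435 * 55.2778^2 / (9.81 * 1587)
e = 1.435 * 3055.6327 / 15568.47
e = 0.281648 m = 281.6 mm

281.6


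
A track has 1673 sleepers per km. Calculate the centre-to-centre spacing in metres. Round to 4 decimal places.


Spacing = 1000 m / number of sleepers
Spacing = 1000 / 1673
Spacing = 0.5977 m

0.5977


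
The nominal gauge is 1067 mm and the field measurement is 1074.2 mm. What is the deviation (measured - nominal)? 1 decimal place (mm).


Deviation = measured - nominal
Deviation = 1074.2 - 1067
Deviation = 7.2 mm

7.2


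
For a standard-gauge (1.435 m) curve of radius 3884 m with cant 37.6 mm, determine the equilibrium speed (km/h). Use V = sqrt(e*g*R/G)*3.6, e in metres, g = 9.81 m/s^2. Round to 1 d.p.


Convert cant: e = 37.6 mm = 0.0376 m
V_ms = sqrt(0.0376 * 9.81 * 3884 / 1.435)
V_ms = sqrt(998.353104) = 31.5967 m/s
V = 31.5967 * 3.6 = 113.7 km/h

113.7


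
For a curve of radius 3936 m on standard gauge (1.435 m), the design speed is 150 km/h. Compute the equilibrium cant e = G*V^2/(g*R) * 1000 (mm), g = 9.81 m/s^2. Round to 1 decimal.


Convert speed: V = 150 / 3.6 = 41.6667 m/s
Apply formula: e = 1.435 * 41.6667^2 / (9.81 * 3936)
e = 1.435 * 1736.1111 / 38612.16
e = 0.064522 m = 64.5 mm

64.5


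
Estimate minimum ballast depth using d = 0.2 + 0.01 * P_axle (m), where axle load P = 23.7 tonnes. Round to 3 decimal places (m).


d = 0.2 + 0.01 * 23.7
d = 0.2 + 0.237
d = 0.437 m

0.437


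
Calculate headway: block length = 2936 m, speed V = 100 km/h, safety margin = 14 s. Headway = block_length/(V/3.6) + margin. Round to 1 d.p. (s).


V = 100 / 3.6 = 27.7778 m/s
Block traversal time = 2936 / 27.7778 = 105.696 s
Headway = 105.696 + 14
Headway = 119.7 s

119.7


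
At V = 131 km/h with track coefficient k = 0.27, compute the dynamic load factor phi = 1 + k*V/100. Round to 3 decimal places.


phi = 1 + k * V / 100
phi = 1 + 0.27 * 131 / 100
phi = 1 + 0.3537
phi = 1.354

1.354


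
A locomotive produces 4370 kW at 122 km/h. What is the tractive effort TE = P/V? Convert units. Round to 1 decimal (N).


Convert: P = 4370 kW = 4370000 W
V = 122 / 3.6 = 33.8889 m/s
TE = 4370000 / 33.8889
TE = 128950.8 N

128950.8


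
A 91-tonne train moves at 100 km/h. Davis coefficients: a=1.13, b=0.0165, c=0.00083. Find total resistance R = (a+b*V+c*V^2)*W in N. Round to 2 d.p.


b*V = 0.0165 * 100 = 1.65
c*V^2 = 0.00083 * 10000 = 8.3
R_per_t = 1.13 + 1.65 + 8.3 = 11.08 N/t
R_total = 11.08 * 91 = 1008.28 N

1008.28


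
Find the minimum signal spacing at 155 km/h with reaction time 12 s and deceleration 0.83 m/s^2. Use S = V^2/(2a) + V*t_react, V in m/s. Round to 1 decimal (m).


V = 155 / 3.6 = 43.0556 m/s
Braking distance = 43.0556^2 / (2*0.83) = 1116.7355 m
Sighting distance = 43.0556 * 12 = 516.6667 m
S = 1116.7355 + 516.6667 = 1633.4 m

1633.4


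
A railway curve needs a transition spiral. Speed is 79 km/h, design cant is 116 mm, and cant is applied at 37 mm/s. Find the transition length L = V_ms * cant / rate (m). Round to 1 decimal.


Convert speed: V = 79 / 3.6 = 21.9444 m/s
L = 21.9444 * 116 / 37
L = 2545.5556 / 37
L = 68.8 m

68.8


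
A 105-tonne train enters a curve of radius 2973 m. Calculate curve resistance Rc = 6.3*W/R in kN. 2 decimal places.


Rc = 6.3 * W / R
Rc = 6.3 * 105 / 2973
Rc = 661.5 / 2973
Rc = 0.22 kN

0.22


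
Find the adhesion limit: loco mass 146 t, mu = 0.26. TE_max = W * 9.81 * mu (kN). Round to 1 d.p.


TE_max = W * g * mu
TE_max = 146 * 9.81 * 0.26
TE_max = 1432.26 * 0.26
TE_max = 372.4 kN

372.4


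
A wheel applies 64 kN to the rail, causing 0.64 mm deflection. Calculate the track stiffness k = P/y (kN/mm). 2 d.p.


Track stiffness k = P / y
k = 64 / 0.64
k = 100.00 kN/mm

100.00


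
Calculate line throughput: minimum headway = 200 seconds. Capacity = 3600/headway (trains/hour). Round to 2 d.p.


Capacity = 3600 / headway
Capacity = 3600 / 200
Capacity = 18.00 trains/hour

18.00


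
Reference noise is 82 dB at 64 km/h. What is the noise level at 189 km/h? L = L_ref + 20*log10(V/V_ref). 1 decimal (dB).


V/V_ref = 189 / 64 = 2.953125
log10(2.953125) = 0.470282
20 * 0.470282 = 9.4056
L = 82 + 9.4056 = 91.4 dB

91.4


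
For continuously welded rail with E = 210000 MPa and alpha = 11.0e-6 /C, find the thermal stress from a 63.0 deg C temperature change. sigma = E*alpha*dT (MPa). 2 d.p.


sigma = E * alpha * dT
sigma = 210000 * 11.0e-6 * 63.0
sigma = 2.31 * 63.0
sigma = 145.53 MPa

145.53


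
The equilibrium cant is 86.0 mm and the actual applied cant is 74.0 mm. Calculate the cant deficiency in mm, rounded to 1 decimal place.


Cant deficiency = equilibrium cant - actual cant
CD = 86.0 - 74.0
CD = 12.0 mm

12.0


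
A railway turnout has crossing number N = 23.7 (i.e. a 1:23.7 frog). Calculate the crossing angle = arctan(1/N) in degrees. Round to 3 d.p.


1/N = 1/23.7 = 0.042194
angle = arctan(0.042194) = 0.042169 rad
angle = 0.042169 * 180/pi = 2.416 degrees

2.416


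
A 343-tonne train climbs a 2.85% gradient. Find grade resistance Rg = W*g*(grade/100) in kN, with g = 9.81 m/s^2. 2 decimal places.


Rg = W * 9.81 * grade / 100
Rg = 343 * 9.81 * 2.85 / 100
Rg = 3364.83 * 0.0285
Rg = 95.90 kN

95.90


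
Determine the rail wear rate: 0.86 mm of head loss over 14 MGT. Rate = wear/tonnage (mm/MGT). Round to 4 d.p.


Wear rate = total wear / cumulative tonnage
Rate = 0.86 / 14
Rate = 0.0614 mm/MGT

0.0614


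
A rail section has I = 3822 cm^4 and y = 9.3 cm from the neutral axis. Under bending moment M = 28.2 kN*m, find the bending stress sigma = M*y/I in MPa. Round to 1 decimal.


Convert units:
M = 28.2 kN*m = 28200000 N*mm
y = 9.3 cm = 93 mm
I = 3822 cm^4 = 38220000 mm^4
sigma = 28200000 * 93 / 38220000
sigma = 68.6 MPa

68.6


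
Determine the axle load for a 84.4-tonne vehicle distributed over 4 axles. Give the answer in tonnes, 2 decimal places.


Load per axle = total weight / number of axles
Load = 84.4 / 4
Load = 21.10 tonnes

21.10


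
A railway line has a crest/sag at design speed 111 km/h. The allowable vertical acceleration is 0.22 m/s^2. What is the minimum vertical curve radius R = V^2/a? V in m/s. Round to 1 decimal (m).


Convert speed: V = 111 / 3.6 = 30.8333 m/s
V^2 = 950.6944 m^2/s^2
R_v = 950.6944 / 0.22
R_v = 4321.3 m

4321.3


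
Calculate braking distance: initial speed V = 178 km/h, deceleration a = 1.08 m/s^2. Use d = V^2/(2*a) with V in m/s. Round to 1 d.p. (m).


Convert speed: V = 178 / 3.6 = 49.4444 m/s
V^2 = 2444.7531
d = 2444.7531 / (2 * 1.08)
d = 2444.7531 / 2.16
d = 1131.8 m

1131.8


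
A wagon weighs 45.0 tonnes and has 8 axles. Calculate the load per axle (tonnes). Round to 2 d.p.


Load per axle = total weight / number of axles
Load = 45.0 / 8
Load = 5.63 tonnes

5.63


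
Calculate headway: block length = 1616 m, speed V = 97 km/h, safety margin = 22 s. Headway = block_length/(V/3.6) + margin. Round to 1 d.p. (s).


V = 97 / 3.6 = 26.9444 m/s
Block traversal time = 1616 / 26.9444 = 59.9753 s
Headway = 59.9753 + 22
Headway = 82.0 s

82.0


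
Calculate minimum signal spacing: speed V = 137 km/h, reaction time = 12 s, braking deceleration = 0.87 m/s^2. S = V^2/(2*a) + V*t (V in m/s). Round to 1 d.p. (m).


V = 137 / 3.6 = 38.0556 m/s
Braking distance = 38.0556^2 / (2*0.87) = 832.3134 m
Sighting distance = 38.0556 * 12 = 456.6667 m
S = 832.3134 + 456.6667 = 1289.0 m

1289.0


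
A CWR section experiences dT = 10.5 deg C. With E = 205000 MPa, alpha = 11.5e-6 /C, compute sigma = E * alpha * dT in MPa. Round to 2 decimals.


sigma = E * alpha * dT
sigma = 205000 * 11.5e-6 * 10.5
sigma = 2.3575 * 10.5
sigma = 24.75 MPa

24.75


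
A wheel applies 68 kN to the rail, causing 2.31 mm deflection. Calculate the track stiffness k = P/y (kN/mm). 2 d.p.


Track stiffness k = P / y
k = 68 / 2.31
k = 29.44 kN/mm

29.44


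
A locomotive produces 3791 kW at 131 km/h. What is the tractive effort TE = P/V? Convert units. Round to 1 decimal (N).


Convert: P = 3791 kW = 3791000 W
V = 131 / 3.6 = 36.3889 m/s
TE = 3791000 / 36.3889
TE = 104180.2 N

104180.2


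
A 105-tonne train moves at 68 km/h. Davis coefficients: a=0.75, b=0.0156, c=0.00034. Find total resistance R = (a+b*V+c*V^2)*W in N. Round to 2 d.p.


b*V = 0.0156 * 68 = 1.0608
c*V^2 = 0.00034 * 4624 = 1.57216
R_per_t = 0.75 + 1.0608 + 1.57216 = 3.38296 N/t
R_total = 3.38296 * 105 = 355.21 N

355.21


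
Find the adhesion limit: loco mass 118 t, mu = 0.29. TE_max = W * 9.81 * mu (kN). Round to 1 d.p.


TE_max = W * g * mu
TE_max = 118 * 9.81 * 0.29
TE_max = 1157.58 * 0.29
TE_max = 335.7 kN

335.7


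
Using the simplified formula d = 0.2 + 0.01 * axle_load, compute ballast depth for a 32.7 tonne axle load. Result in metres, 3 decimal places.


d = 0.2 + 0.01 * 32.7
d = 0.2 + 0.327
d = 0.527 m

0.527


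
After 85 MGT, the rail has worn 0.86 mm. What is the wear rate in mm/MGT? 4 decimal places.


Wear rate = total wear / cumulative tonnage
Rate = 0.86 / 85
Rate = 0.0101 mm/MGT

0.0101


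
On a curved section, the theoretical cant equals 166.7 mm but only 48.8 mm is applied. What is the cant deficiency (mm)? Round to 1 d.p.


Cant deficiency = equilibrium cant - actual cant
CD = 166.7 - 48.8
CD = 117.9 mm

117.9


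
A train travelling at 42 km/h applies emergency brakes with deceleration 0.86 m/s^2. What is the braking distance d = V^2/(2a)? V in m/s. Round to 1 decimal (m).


Convert speed: V = 42 / 3.6 = 11.6667 m/s
V^2 = 136.1111
d = 136.1111 / (2 * 0.86)
d = 136.1111 / 1.72
d = 79.1 m

79.1


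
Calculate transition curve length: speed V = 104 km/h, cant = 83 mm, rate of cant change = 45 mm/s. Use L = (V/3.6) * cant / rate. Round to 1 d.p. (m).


Convert speed: V = 104 / 3.6 = 28.8889 m/s
L = 28.8889 * 83 / 45
L = 2397.7778 / 45
L = 53.3 m

53.3


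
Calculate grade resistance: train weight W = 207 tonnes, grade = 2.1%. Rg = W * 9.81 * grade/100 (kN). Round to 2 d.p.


Rg = W * 9.81 * grade / 100
Rg = 207 * 9.81 * 2.1 / 100
Rg = 2030.67 * 0.021
Rg = 42.64 kN

42.64


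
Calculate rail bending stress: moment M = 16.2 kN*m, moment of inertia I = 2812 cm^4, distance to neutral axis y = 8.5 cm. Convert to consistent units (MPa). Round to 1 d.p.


Convert units:
M = 16.2 kN*m = 16200000 N*mm
y = 8.5 cm = 85 mm
I = 2812 cm^4 = 28120000 mm^4
sigma = 16200000 * 85 / 28120000
sigma = 49.0 MPa

49.0


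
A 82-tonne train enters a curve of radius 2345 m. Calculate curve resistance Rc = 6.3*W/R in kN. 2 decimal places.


Rc = 6.3 * W / R
Rc = 6.3 * 82 / 2345
Rc = 516.6 / 2345
Rc = 0.22 kN

0.22


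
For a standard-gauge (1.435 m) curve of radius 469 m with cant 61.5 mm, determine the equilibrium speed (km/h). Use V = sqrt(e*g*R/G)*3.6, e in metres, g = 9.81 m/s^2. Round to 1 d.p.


Convert cant: e = 61.5 mm = 0.0615 m
V_ms = sqrt(0.0615 * 9.81 * 469 / 1.435)
V_ms = sqrt(197.181) = 14.0421 m/s
V = 14.0421 * 3.6 = 50.6 km/h

50.6


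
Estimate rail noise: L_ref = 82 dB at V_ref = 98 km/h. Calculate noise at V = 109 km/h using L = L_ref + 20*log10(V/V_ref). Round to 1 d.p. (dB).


V/V_ref = 109 / 98 = 1.112245
log10(1.112245) = 0.0462
20 * 0.0462 = 0.924
L = 82 + 0.924 = 82.9 dB

82.9


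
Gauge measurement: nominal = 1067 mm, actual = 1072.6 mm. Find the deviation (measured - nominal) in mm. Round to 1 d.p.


Deviation = measured - nominal
Deviation = 1072.6 - 1067
Deviation = 5.6 mm

5.6


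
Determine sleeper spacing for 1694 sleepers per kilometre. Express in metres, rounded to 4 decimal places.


Spacing = 1000 m / number of sleepers
Spacing = 1000 / 1694
Spacing = 0.5903 m

0.5903


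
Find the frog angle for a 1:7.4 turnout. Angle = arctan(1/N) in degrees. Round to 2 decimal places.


1/N = 1/7.4 = 0.135135
angle = arctan(0.135135) = 0.134321 rad
angle = 0.134321 * 180/pi = 7.70 degrees

7.70


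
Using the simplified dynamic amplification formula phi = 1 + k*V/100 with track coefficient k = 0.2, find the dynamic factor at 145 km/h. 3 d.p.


phi = 1 + k * V / 100
phi = 1 + 0.2 * 145 / 100
phi = 1 + 0.29
phi = 1.290

1.290


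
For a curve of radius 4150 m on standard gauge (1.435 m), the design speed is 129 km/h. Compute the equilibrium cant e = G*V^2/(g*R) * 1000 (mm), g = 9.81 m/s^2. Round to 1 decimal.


Convert speed: V = 129 / 3.6 = 35.8333 m/s
Apply formula: e = 1.435 * 35.8333^2 / (9.81 * 4150)
e = 1.435 * 1284.0278 / 40711.5
e = 0.045259 m = 45.3 mm

45.3


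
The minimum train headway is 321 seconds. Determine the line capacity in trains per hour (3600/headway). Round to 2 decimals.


Capacity = 3600 / headway
Capacity = 3600 / 321
Capacity = 11.21 trains/hour

11.21


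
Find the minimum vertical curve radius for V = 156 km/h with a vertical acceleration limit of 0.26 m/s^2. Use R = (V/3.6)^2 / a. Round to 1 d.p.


Convert speed: V = 156 / 3.6 = 43.3333 m/s
V^2 = 1877.7778 m^2/s^2
R_v = 1877.7778 / 0.26
R_v = 7222.2 m

7222.2


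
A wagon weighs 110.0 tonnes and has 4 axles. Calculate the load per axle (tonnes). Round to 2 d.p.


Load per axle = total weight / number of axles
Load = 110.0 / 4
Load = 27.50 tonnes

27.50


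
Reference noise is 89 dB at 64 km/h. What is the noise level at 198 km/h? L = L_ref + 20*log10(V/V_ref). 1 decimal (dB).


V/V_ref = 198 / 64 = 3.09375
log10(3.09375) = 0.490485
20 * 0.490485 = 9.8097
L = 89 + 9.8097 = 98.8 dB

98.8


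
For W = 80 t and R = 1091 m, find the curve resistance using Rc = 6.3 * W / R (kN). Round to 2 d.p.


Rc = 6.3 * W / R
Rc = 6.3 * 80 / 1091
Rc = 504.0 / 1091
Rc = 0.46 kN

0.46


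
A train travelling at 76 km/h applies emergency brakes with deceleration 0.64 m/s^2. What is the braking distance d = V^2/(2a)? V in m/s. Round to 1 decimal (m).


Convert speed: V = 76 / 3.6 = 21.1111 m/s
V^2 = 445.679
d = 445.679 / (2 * 0.64)
d = 445.679 / 1.28
d = 348.2 m

348.2


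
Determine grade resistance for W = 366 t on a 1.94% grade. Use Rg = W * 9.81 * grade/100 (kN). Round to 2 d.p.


Rg = W * 9.81 * grade / 100
Rg = 366 * 9.81 * 1.94 / 100
Rg = 3590.46 * 0.0194
Rg = 69.65 kN

69.65


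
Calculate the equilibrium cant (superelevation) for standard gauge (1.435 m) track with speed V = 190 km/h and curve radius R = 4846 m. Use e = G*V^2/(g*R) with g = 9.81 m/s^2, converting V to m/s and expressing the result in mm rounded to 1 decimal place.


Convert speed: V = 190 / 3.6 = 52.7778 m/s
Apply formula: e = 1.435 * 52.7778^2 / (9.81 * 4846)
e = 1.435 * 2785.4938 / 47539.26
e = 0.084082 m = 84.1 mm

84.1


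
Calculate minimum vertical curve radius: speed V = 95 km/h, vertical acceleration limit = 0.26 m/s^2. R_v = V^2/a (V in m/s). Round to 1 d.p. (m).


Convert speed: V = 95 / 3.6 = 26.3889 m/s
V^2 = 696.3735 m^2/s^2
R_v = 696.3735 / 0.26
R_v = 2678.4 m

2678.4


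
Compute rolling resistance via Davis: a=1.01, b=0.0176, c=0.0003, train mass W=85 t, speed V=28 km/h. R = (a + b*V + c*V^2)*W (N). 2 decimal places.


b*V = 0.0176 * 28 = 0.4928
c*V^2 = 0.0003 * 784 = 0.2352
R_per_t = 1.01 + 0.4928 + 0.2352 = 1.738 N/t
R_total = 1.738 * 85 = 147.73 N

147.73


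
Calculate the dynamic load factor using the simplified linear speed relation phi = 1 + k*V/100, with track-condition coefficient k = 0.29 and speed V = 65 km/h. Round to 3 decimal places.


phi = 1 + k * V / 100
phi = 1 + 0.29 * 65 / 100
phi = 1 + 0.1885
phi = 1.189

1.189


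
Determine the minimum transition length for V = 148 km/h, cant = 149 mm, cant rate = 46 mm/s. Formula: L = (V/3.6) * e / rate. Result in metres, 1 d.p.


Convert speed: V = 148 / 3.6 = 41.1111 m/s
L = 41.1111 * 149 / 46
L = 6125.5556 / 46
L = 133.2 m

133.2


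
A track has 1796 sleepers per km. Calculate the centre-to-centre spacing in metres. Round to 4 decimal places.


Spacing = 1000 m / number of sleepers
Spacing = 1000 / 1796
Spacing = 0.5568 m

0.5568


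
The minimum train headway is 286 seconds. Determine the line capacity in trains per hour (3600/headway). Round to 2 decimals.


Capacity = 3600 / headway
Capacity = 3600 / 286
Capacity = 12.59 trains/hour

12.59


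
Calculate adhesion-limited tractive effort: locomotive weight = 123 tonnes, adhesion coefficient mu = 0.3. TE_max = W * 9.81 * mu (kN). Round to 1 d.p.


TE_max = W * g * mu
TE_max = 123 * 9.81 * 0.3
TE_max = 1206.63 * 0.3
TE_max = 362.0 kN

362.0


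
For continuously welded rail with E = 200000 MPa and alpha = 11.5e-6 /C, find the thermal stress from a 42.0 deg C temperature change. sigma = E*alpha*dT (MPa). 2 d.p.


sigma = E * alpha * dT
sigma = 200000 * 11.5e-6 * 42.0
sigma = 2.3 * 42.0
sigma = 96.60 MPa

96.60


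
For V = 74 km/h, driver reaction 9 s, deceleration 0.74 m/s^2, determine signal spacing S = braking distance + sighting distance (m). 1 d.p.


V = 74 / 3.6 = 20.5556 m/s
Braking distance = 20.5556^2 / (2*0.74) = 285.4938 m
Sighting distance = 20.5556 * 9 = 185.0 m
S = 285.4938 + 185.0 = 470.5 m

470.5


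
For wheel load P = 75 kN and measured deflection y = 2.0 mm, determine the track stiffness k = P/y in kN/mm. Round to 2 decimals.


Track stiffness k = P / y
k = 75 / 2.0
k = 37.50 kN/mm

37.50


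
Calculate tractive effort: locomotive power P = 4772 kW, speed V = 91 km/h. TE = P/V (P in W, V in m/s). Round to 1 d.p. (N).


Convert: P = 4772 kW = 4772000 W
V = 91 / 3.6 = 25.2778 m/s
TE = 4772000 / 25.2778
TE = 188782.4 N

188782.4


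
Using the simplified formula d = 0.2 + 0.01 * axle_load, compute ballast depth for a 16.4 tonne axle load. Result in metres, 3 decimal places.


d = 0.2 + 0.01 * 16.4
d = 0.2 + 0.164
d = 0.364 m

0.364


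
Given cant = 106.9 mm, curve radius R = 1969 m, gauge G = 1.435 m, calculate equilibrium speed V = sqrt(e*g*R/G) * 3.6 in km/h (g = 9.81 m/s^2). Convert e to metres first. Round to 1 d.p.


Convert cant: e = 106.9 mm = 0.1069 m
V_ms = sqrt(0.1069 * 9.81 * 1969 / 1.435)
V_ms = sqrt(1438.932851) = 37.9333 m/s
V = 37.9333 * 3.6 = 136.6 km/h

136.6


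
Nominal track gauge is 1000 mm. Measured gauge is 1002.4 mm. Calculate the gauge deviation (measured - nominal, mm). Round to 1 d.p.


Deviation = measured - nominal
Deviation = 1002.4 - 1000
Deviation = 2.4 mm

2.4


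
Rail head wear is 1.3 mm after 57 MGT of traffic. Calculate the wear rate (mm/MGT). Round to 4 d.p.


Wear rate = total wear / cumulative tonnage
Rate = 1.3 / 57
Rate = 0.0228 mm/MGT

0.0228


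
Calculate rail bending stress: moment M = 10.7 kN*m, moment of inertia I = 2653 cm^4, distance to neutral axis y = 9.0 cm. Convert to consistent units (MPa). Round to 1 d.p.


Convert units:
M = 10.7 kN*m = 10700000 N*mm
y = 9.0 cm = 90 mm
I = 2653 cm^4 = 26530000 mm^4
sigma = 10700000 * 90 / 26530000
sigma = 36.3 MPa

36.3


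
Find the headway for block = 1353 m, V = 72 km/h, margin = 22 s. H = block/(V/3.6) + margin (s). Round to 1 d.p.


V = 72 / 3.6 = 20.0 m/s
Block traversal time = 1353 / 20.0 = 67.65 s
Headway = 67.65 + 22
Headway = 89.7 s

89.7


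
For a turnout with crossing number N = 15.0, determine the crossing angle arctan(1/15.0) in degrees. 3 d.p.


1/N = 1/15.0 = 0.066667
angle = arctan(0.066667) = 0.066568 rad
angle = 0.066568 * 180/pi = 3.814 degrees

3.814


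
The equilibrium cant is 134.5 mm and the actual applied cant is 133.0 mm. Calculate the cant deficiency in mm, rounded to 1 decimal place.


Cant deficiency = equilibrium cant - actual cant
CD = 134.5 - 133.0
CD = 1.5 mm

1.5


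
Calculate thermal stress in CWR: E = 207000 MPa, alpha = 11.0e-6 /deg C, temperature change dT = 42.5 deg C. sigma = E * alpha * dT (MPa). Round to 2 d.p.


sigma = E * alpha * dT
sigma = 207000 * 11.0e-6 * 42.5
sigma = 2.277 * 42.5
sigma = 96.77 MPa

96.77


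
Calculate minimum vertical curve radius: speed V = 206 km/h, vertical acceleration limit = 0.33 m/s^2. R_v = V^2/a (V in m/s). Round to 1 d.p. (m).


Convert speed: V = 206 / 3.6 = 57.2222 m/s
V^2 = 3274.3827 m^2/s^2
R_v = 3274.3827 / 0.33
R_v = 9922.4 m

9922.4


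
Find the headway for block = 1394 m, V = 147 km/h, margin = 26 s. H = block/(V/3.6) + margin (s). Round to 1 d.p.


V = 147 / 3.6 = 40.8333 m/s
Block traversal time = 1394 / 40.8333 = 34.1388 s
Headway = 34.1388 + 26
Headway = 60.1 s

60.1


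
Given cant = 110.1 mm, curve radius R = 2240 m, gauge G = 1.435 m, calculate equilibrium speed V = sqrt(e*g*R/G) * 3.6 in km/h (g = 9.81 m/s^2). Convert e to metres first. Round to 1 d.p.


Convert cant: e = 110.1 mm = 0.1101 m
V_ms = sqrt(0.1101 * 9.81 * 2240 / 1.435)
V_ms = sqrt(1685.980098) = 41.0607 m/s
V = 41.0607 * 3.6 = 147.8 km/h

147.8


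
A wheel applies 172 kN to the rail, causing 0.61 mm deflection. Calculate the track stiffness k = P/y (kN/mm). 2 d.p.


Track stiffness k = P / y
k = 172 / 0.61
k = 281.97 kN/mm

281.97


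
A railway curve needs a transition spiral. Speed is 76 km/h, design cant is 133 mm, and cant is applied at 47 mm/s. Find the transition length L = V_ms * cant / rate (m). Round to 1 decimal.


Convert speed: V = 76 / 3.6 = 21.1111 m/s
L = 21.1111 * 133 / 47
L = 2807.7778 / 47
L = 59.7 m

59.7


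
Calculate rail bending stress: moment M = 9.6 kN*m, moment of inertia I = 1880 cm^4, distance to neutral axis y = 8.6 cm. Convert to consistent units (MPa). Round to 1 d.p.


Convert units:
M = 9.6 kN*m = 9600000 N*mm
y = 8.6 cm = 86 mm
I = 1880 cm^4 = 18800000 mm^4
sigma = 9600000 * 86 / 18800000
sigma = 43.9 MPa

43.9


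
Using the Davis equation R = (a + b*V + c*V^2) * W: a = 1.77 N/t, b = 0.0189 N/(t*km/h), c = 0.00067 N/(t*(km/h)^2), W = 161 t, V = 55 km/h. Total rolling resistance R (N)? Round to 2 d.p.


b*V = 0.0189 * 55 = 1.0395
c*V^2 = 0.00067 * 3025 = 2.02675
R_per_t = 1.77 + 1.0395 + 2.02675 = 4.83625 N/t
R_total = 4.83625 * 161 = 778.64 N

778.64


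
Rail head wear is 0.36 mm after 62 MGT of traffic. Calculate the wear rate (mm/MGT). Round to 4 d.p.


Wear rate = total wear / cumulative tonnage
Rate = 0.36 / 62
Rate = 0.0058 mm/MGT

0.0058


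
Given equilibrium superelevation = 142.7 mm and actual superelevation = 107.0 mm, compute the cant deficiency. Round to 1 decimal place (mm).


Cant deficiency = equilibrium cant - actual cant
CD = 142.7 - 107.0
CD = 35.7 mm

35.7


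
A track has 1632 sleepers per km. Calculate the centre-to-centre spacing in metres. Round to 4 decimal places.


Spacing = 1000 m / number of sleepers
Spacing = 1000 / 1632
Spacing = 0.6127 m

0.6127


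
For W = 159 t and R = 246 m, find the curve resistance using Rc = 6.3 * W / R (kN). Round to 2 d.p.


Rc = 6.3 * W / R
Rc = 6.3 * 159 / 246
Rc = 1001.7 / 246
Rc = 4.07 kN

4.07


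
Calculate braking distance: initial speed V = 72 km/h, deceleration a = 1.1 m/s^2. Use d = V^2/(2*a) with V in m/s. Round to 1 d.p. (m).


Convert speed: V = 72 / 3.6 = 20.0 m/s
V^2 = 400.0
d = 400.0 / (2 * 1.1)
d = 400.0 / 2.2
d = 181.8 m

181.8


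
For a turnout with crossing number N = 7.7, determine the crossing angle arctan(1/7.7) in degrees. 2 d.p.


1/N = 1/7.7 = 0.12987
angle = arctan(0.12987) = 0.129147 rad
angle = 0.129147 * 180/pi = 7.40 degrees

7.40


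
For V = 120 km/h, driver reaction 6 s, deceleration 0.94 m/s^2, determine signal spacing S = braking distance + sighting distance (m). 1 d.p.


V = 120 / 3.6 = 33.3333 m/s
Braking distance = 33.3333^2 / (2*0.94) = 591.0165 m
Sighting distance = 33.3333 * 6 = 200.0 m
S = 591.0165 + 200.0 = 791.0 m

791.0


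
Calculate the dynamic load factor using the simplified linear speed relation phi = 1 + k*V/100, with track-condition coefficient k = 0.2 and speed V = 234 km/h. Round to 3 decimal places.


phi = 1 + k * V / 100
phi = 1 + 0.2 * 234 / 100
phi = 1 + 0.468
phi = 1.468

1.468


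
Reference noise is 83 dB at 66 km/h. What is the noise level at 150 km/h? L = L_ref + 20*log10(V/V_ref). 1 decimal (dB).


V/V_ref = 150 / 66 = 2.272727
log10(2.272727) = 0.356547
20 * 0.356547 = 7.1309
L = 83 + 7.1309 = 90.1 dB

90.1


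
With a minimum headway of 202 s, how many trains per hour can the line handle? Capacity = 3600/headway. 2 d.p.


Capacity = 3600 / headway
Capacity = 3600 / 202
Capacity = 17.82 trains/hour

17.82


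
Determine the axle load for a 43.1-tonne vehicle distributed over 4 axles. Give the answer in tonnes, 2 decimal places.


Load per axle = total weight / number of axles
Load = 43.1 / 4
Load = 10.78 tonnes

10.78


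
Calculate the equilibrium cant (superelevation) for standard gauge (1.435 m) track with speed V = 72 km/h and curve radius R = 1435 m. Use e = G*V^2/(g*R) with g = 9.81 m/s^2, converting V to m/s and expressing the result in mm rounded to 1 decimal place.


Convert speed: V = 72 / 3.6 = 20.0 m/s
Apply formula: e = 1.435 * 20.0^2 / (9.81 * 1435)
e = 1.435 * 400.0 / 14077.35
e = 0.040775 m = 40.8 mm

40.8


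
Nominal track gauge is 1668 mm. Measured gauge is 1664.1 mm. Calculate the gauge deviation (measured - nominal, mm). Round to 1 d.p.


Deviation = measured - nominal
Deviation = 1664.1 - 1668
Deviation = -3.9 mm

-3.9


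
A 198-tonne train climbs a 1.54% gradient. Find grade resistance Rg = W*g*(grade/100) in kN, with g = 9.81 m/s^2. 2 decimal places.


Rg = W * 9.81 * grade / 100
Rg = 198 * 9.81 * 1.54 / 100
Rg = 1942.38 * 0.0154
Rg = 29.91 kN

29.91


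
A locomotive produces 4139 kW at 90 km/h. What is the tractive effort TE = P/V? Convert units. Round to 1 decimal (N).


Convert: P = 4139 kW = 4139000 W
V = 90 / 3.6 = 25.0 m/s
TE = 4139000 / 25.0
TE = 165560.0 N

165560.0


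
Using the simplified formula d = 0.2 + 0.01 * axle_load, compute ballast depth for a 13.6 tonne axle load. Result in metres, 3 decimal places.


d = 0.2 + 0.01 * 13.6
d = 0.2 + 0.136
d = 0.336 m

0.336


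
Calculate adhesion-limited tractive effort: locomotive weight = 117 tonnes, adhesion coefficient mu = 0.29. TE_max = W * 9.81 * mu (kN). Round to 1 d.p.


TE_max = W * g * mu
TE_max = 117 * 9.81 * 0.29
TE_max = 1147.77 * 0.29
TE_max = 332.9 kN

332.9


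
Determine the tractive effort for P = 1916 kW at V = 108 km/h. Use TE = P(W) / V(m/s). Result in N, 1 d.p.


Convert: P = 1916 kW = 1916000 W
V = 108 / 3.6 = 30.0 m/s
TE = 1916000 / 30.0
TE = 63866.7 N

63866.7


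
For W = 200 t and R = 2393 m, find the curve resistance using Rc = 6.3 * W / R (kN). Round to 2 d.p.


Rc = 6.3 * W / R
Rc = 6.3 * 200 / 2393
Rc = 1260.0 / 2393
Rc = 0.53 kN

0.53


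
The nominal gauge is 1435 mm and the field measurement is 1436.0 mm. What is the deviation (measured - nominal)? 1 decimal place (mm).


Deviation = measured - nominal
Deviation = 1436.0 - 1435
Deviation = 1.0 mm

1.0


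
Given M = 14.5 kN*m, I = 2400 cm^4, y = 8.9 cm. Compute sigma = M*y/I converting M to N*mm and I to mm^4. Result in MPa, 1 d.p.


Convert units:
M = 14.5 kN*m = 14500000 N*mm
y = 8.9 cm = 89 mm
I = 2400 cm^4 = 24000000 mm^4
sigma = 14500000 * 89 / 24000000
sigma = 53.8 MPa

53.8


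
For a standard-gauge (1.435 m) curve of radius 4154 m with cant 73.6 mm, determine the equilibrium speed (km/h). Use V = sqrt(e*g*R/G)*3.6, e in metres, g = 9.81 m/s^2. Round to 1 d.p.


Convert cant: e = 73.6 mm = 0.0736 m
V_ms = sqrt(0.0736 * 9.81 * 4154 / 1.435)
V_ms = sqrt(2090.072797) = 45.7173 m/s
V = 45.7173 * 3.6 = 164.6 km/h

164.6
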